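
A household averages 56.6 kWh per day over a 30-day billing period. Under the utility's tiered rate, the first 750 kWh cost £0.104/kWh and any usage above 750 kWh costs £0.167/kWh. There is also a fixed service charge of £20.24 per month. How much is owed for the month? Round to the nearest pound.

£257

Usage = 56.6 kWh/day × 30 days = 1698 kWh
First 750 kWh × £0.104 = £78.00
Remaining 948 kWh × £0.167 = £158.32
Energy charge = £236.32; + service £20.24 = £256.56 ≈ £257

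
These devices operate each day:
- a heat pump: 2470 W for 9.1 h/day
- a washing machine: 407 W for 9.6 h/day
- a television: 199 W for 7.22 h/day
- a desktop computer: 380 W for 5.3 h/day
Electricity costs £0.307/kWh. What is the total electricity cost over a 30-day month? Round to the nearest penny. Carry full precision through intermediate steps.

heat pump: 2470 W × 9.1 h × 30 d = 674,310 Wh = 674.3 kWh
washing machine: 407 W × 9.6 h × 30 d = 117,216 Wh = 117.2 kWh
television: 199 W × 7.22 h × 30 d = 43,103 Wh = 43.1 kWh
desktop computer: 380 W × 5.3 h × 30 d = 60,420 Wh = 60.42 kWh
Total energy = 674.3 + 117.2 + 43.1 + 60.42 = 895 kWh
Cost = 895 kWh × £0.307 = £274.78

£274.78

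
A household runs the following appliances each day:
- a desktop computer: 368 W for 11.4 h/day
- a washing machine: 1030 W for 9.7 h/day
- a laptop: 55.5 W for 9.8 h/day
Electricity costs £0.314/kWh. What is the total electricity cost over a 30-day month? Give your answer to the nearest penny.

desktop computer: 368 W × 11.4 h × 30 d = 125,856 Wh = 125.9 kWh
washing machine: 1030 W × 9.7 h × 30 d = 299,730 Wh = 299.7 kWh
laptop: 55.5 W × 9.8 h × 30 d = 16,317 Wh = 16.32 kWh
Total energy = 125.9 + 299.7 + 16.32 = 441.9 kWh
Cost = 441.9 kWh × £0.314 = £138.76

£138.76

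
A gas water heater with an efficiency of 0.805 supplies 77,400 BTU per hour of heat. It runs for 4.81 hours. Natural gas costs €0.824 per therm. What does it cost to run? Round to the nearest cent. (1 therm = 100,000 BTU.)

Heat delivered = 77,400 BTU/h × 4.81 h = 372,294 BTU
Gas input = 372,294 / 0.805 = 462,477 BTU
= 462,477 / 100,000 = 4.625 therm
Cost = 4.625 × €0.824/therm = €3.81

€3.81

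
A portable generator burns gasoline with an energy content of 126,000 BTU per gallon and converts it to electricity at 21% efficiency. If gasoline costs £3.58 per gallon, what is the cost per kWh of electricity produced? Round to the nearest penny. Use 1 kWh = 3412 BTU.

Electrical output per gallon = 126,000 BTU × 0.21 / 3412 BTU/kWh = 7.755 kWh
Cost per kWh = £3.58 / 7.755 kWh = £0.462

£0.46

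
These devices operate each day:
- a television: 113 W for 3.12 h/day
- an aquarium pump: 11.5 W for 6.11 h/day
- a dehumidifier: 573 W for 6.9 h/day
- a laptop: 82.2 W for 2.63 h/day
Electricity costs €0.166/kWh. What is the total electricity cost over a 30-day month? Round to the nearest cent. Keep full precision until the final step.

€22.87

television: 113 W × 3.12 h × 30 d = 10,577 Wh = 10.58 kWh
aquarium pump: 11.5 W × 6.11 h × 30 d = 2,108 Wh = 2.108 kWh
dehumidifier: 573 W × 6.9 h × 30 d = 118,611 Wh = 118.6 kWh
laptop: 82.2 W × 2.63 h × 30 d = 6,486 Wh = 6.486 kWh
Total energy = 10.58 + 2.108 + 118.6 + 6.486 = 137.8 kWh
Cost = 137.8 kWh × €0.166 = €22.87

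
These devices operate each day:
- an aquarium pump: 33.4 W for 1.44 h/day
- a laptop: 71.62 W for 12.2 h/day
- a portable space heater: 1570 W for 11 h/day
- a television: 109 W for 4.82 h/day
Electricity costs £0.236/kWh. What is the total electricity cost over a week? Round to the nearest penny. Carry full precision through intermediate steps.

£30.92

aquarium pump: 33.4 W × 1.44 h × 7 d = 337 Wh = 0.3367 kWh
laptop: 71.62 W × 12.2 h × 7 d = 6,116 Wh = 6.116 kWh
portable space heater: 1570 W × 11 h × 7 d = 120,890 Wh = 120.9 kWh
television: 109 W × 4.82 h × 7 d = 3,678 Wh = 3.678 kWh
Total energy = 0.3367 + 6.116 + 120.9 + 3.678 = 131 kWh
Cost = 131 kWh × £0.236 = £30.92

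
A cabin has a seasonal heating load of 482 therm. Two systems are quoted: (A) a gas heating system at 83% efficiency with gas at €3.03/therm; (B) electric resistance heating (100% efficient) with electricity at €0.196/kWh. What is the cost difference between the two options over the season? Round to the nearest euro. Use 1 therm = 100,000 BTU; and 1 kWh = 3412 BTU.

€1009

Heat load = 482 therm × 100,000 = 48,200,000 BTU
Gas: input = 48,200,000 / 0.83 = 58,072,289 BTU = 580.7 therm → 580.7 × €3.03 = €1,759.59
Electric: 48,200,000 BTU / 3412 = 14,130 kWh → × €0.196 = €2,768.82
Difference = |€1,759.59 − €2,768.82| = €1,009.23 ≈ €1009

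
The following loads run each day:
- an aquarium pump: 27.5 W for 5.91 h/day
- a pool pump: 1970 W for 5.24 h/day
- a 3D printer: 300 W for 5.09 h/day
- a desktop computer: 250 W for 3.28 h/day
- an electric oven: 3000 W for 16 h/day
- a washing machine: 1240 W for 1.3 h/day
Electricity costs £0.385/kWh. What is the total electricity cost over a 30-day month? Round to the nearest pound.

aquarium pump: 27.5 W × 5.91 h × 30 d = 4,876 Wh = 4.876 kWh
pool pump: 1970 W × 5.24 h × 30 d = 309,684 Wh = 309.7 kWh
3D printer: 300 W × 5.09 h × 30 d = 45,810 Wh = 45.81 kWh
desktop computer: 250 W × 3.28 h × 30 d = 24,600 Wh = 24.6 kWh
electric oven: 3000 W × 16 h × 30 d = 1,440,000 Wh = 1,440 kWh
washing machine: 1240 W × 1.3 h × 30 d = 48,360 Wh = 48.36 kWh
Total energy = 4.876 + 309.7 + 45.81 + 24.6 + 1,440 + 48.36 = 1,873 kWh
Cost = 1,873 kWh × £0.385 = £721.23 ≈ £721

£721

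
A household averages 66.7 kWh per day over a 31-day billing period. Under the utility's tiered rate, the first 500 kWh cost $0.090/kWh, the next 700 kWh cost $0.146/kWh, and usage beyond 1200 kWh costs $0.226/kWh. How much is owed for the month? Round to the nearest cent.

$343.30

Usage = 66.7 kWh/day × 31 days = 2067.7 kWh
First 500 kWh × $0.090 = $45.00
Next 700 kWh × $0.146 = $102.20
Remaining 867.7 kWh × $0.226 = $196.10
Total = $343.30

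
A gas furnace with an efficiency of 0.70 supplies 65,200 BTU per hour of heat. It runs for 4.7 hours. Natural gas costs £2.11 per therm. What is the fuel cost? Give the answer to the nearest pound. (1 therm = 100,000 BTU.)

Heat delivered = 65,200 BTU/h × 4.7 h = 306,440 BTU
Gas input = 306,440 / 0.70 = 437,771 BTU
= 437,771 / 100,000 = 4.378 therm
Cost = 4.378 × £2.11/therm = £9.24 ≈ £9

£9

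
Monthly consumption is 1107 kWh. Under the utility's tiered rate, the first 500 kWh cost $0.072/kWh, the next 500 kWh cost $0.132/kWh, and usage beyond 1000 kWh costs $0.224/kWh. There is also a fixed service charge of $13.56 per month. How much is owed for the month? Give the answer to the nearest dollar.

$140

First 500 kWh × $0.072 = $36.00
Next 500 kWh × $0.132 = $66.00
Remaining 107 kWh × $0.224 = $23.97
Energy charge = $125.97; + service $13.56 = $139.53 ≈ $140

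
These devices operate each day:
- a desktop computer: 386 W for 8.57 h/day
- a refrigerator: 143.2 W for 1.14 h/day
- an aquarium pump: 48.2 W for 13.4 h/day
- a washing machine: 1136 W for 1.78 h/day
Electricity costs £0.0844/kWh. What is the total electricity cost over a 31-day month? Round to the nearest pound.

£16

desktop computer: 386 W × 8.57 h × 31 d = 102,549 Wh = 102.5 kWh
refrigerator: 143.2 W × 1.14 h × 31 d = 5,061 Wh = 5.061 kWh
aquarium pump: 48.2 W × 13.4 h × 31 d = 20,022 Wh = 20.02 kWh
washing machine: 1136 W × 1.78 h × 31 d = 62,684 Wh = 62.68 kWh
Total energy = 102.5 + 5.061 + 20.02 + 62.68 = 190.3 kWh
Cost = 190.3 kWh × £0.0844 = £16.06 ≈ £16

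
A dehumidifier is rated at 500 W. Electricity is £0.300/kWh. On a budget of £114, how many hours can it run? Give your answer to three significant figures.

Energy budget = £114 / £0.300 per kWh = 380 kWh = 380,000 Wh
Runtime = 380,000 Wh / 500 W = 760 h

760 h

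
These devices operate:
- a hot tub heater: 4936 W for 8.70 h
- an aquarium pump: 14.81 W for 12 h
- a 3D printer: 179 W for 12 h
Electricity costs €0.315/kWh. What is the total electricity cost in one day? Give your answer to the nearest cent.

hot tub heater: 4936 W × 8.70 h = 42,943 Wh = 42.94 kWh
aquarium pump: 14.81 W × 12 h = 178 Wh = 0.1777 kWh
3D printer: 179 W × 12 h = 2,148 Wh = 2.148 kWh
Total energy = 42.94 + 0.1777 + 2.148 = 45.27 kWh
Cost = 45.27 kWh × €0.315 = €14.26

€14.26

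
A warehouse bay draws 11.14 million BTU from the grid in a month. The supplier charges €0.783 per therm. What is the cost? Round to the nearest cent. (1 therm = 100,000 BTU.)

€87.23

11.14 million BTU × (10 therm/million BTU) = 111.4 therm
Cost = 111.4 therm × €0.783/therm = €87.23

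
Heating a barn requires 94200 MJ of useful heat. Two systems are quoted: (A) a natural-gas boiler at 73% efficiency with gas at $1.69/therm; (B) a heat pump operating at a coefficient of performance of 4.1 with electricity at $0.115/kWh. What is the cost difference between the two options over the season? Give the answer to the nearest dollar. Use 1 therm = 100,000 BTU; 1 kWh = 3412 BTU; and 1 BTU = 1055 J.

Heat load = 94200 MJ = 94,200,000,000 J / 1055 = 89,289,100 BTU
Gas: input = 89,289,100 / 0.73 = 122,313,835 BTU = 1,223 therm → 1,223 × $1.69 = $2,067.10
Heat pump: 89,289,100 BTU / 3412 = 26,170 kWh heat; / 4.1 = 6,383 kWh in → × $0.115 = $734.01
Difference = |$2,067.10 − $734.01| = $1,333.09 ≈ $1333

$1333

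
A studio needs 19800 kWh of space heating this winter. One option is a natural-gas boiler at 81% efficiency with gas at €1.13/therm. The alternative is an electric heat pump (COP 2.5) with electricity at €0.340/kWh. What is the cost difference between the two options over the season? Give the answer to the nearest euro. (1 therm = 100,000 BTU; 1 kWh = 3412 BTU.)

Heat load = 19800 kWh × 3412 = 67,557,600 BTU
Gas: input = 67,557,600 / 0.810 = 83,404,444 BTU = 834 therm → 834 × €1.13 = €942.47
Heat pump: 67,557,600 BTU / 3412 = 19,800 kWh heat; / 2.5 = 7,920 kWh in → × €0.340 = €2,692.80
Difference = |€942.47 − €2,692.80| = €1,750.33 ≈ €1750

€1750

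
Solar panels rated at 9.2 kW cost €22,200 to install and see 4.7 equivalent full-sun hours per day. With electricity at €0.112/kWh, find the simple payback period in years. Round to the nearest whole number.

13 years

Daily generation = 9.2 kW × 4.7 h = 43.24 kWh
Annual generation = 43.24 × 365 = 15783 kWh
Annual savings = 15783 × €0.112 = €1,767.65
Payback = €22,200 / €1,767.65 = 12.6 years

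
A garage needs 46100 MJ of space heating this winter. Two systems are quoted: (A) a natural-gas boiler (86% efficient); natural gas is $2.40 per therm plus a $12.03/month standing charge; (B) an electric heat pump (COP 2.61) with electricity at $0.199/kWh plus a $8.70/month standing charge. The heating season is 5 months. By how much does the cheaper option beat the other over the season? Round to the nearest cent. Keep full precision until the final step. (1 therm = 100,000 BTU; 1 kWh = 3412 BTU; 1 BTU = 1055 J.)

Heat load = 46100 MJ = 46,100,000,000 J / 1055 = 43,696,682 BTU
Gas: input = 43,696,682 / 0.86 = 50,810,096 BTU = 508.1 therm → 508.1 × $2.40 = $1,219.44; + 5 × $12.03 standing = $1,279.59
Heat pump: 43,696,682 BTU / 3412 = 12,810 kWh heat; / 2.61 = 4,907 kWh in → × $0.199 = $976.45; + 5 × $8.70 standing = $1,019.95
Difference = |$1,279.59 − $1,019.95| = $259.64

$259.64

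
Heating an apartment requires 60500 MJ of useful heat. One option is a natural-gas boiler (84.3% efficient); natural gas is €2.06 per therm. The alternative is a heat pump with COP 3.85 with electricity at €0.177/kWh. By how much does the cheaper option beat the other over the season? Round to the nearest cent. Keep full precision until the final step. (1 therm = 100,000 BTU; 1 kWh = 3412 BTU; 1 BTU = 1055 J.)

Heat load = 60500 MJ = 60,500,000,000 J / 1055 = 57,345,972 BTU
Gas: input = 57,345,972 / 0.843 = 68,026,064 BTU = 680.3 therm → 680.3 × €2.06 = €1,401.34
Heat pump: 57,345,972 BTU / 3412 = 16,810 kWh heat; / 3.85 = 4,365 kWh in → × €0.177 = €772.69
Difference = |€1,401.34 − €772.69| = €628.64

€628.64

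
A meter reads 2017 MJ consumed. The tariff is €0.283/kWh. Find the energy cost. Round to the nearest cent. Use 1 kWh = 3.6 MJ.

2017 MJ × (0.27778 kWh/MJ) = 560.3 kWh
Cost = 560.3 kWh × €0.283/kWh = €158.56

€158.56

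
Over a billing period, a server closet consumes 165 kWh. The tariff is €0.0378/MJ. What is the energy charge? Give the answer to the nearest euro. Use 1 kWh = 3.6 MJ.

€22

165 kWh × (3.6 MJ/kWh) = 594 MJ
Cost = 594 MJ × €0.0378/MJ = €22.45 ≈ €22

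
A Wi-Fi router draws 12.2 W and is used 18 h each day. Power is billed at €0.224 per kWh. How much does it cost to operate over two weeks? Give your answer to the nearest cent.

Energy = 12.2 W × 18 h/day × 14 days = 3,074 Wh = 3.074 kWh
Cost = 3.074 kWh × €0.224/kWh = €0.69

€0.69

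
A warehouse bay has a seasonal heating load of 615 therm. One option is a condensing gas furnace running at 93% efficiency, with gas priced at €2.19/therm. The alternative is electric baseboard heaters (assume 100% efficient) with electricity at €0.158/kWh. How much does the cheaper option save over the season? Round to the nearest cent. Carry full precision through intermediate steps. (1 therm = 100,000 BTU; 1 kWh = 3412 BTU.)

Heat load = 615 therm × 100,000 = 61,500,000 BTU
Gas: input = 61,500,000 / 0.93 = 66,129,032 BTU = 661.3 therm → 661.3 × €2.19 = €1,448.23
Electric: 61,500,000 BTU / 3412 = 18,020 kWh → × €0.158 = €2,847.89
Difference = |€1,448.23 − €2,847.89| = €1,399.66

€1399.66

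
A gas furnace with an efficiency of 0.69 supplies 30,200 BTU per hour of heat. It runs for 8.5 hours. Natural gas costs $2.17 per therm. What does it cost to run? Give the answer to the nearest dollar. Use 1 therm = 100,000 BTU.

Heat delivered = 30,200 BTU/h × 8.5 h = 256,700 BTU
Gas input = 256,700 / 0.69 = 372,029 BTU
= 372,029 / 100,000 = 3.72 therm
Cost = 3.72 × $2.17/therm = $8.07 ≈ $8

$8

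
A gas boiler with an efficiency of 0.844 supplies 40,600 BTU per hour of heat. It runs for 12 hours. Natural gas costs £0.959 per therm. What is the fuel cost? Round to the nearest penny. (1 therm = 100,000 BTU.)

£5.54

Heat delivered = 40,600 BTU/h × 12 h = 487,200 BTU
Gas input = 487,200 / 0.844 = 577,251 BTU
= 577,251 / 100,000 = 5.773 therm
Cost = 5.773 × £0.959/therm = £5.54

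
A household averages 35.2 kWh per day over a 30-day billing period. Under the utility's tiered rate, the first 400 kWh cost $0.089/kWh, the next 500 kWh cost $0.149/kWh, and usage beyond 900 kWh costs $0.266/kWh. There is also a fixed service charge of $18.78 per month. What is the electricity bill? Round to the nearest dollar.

$170

Usage = 35.2 kWh/day × 30 days = 1056 kWh
First 400 kWh × $0.089 = $35.60
Next 500 kWh × $0.149 = $74.50
Remaining 156 kWh × $0.266 = $41.50
Energy charge = $151.60; + service $18.78 = $170.38 ≈ $170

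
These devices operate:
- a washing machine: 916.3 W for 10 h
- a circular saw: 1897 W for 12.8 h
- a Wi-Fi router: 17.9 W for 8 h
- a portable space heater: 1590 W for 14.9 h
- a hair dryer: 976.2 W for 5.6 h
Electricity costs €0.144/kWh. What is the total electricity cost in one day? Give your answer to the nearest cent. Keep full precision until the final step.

€9.04

washing machine: 916.3 W × 10 h = 9,163 Wh = 9.163 kWh
circular saw: 1897 W × 12.8 h = 24,282 Wh = 24.28 kWh
Wi-Fi router: 17.9 W × 8 h = 143 Wh = 0.1432 kWh
portable space heater: 1590 W × 14.9 h = 23,691 Wh = 23.69 kWh
hair dryer: 976.2 W × 5.6 h = 5,467 Wh = 5.467 kWh
Total energy = 9.163 + 24.28 + 0.1432 + 23.69 + 5.467 = 62.75 kWh
Cost = 62.75 kWh × €0.144 = €9.04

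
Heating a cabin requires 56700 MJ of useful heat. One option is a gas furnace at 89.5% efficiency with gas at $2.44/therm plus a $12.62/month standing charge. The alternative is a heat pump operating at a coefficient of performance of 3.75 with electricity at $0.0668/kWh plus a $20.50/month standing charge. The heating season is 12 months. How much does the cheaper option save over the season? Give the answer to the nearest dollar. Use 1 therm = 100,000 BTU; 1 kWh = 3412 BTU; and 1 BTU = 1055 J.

Heat load = 56700 MJ = 56,700,000,000 J / 1055 = 53,744,076 BTU
Gas: input = 53,744,076 / 0.895 = 60,049,247 BTU = 600.5 therm → 600.5 × $2.44 = $1,465.20; + 12 × $12.62 standing = $1,616.64
Heat pump: 53,744,076 BTU / 3412 = 15,750 kWh heat; / 3.75 = 4,200 kWh in → × $0.0668 = $280.59; + 12 × $20.50 standing = $526.59
Difference = |$1,616.64 − $526.59| = $1,090.06 ≈ $1090

$1090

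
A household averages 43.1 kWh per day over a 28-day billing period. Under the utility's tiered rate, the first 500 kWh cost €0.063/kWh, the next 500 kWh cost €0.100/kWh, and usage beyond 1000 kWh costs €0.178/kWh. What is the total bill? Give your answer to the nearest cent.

Usage = 43.1 kWh/day × 28 days = 1206.8 kWh
First 500 kWh × €0.063 = €31.50
Next 500 kWh × €0.100 = €50.00
Remaining 206.8 kWh × €0.178 = €36.81
Total = €118.31

€118.31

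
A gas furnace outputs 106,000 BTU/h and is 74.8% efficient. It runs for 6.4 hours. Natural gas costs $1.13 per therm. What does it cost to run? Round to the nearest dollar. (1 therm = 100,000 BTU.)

Heat delivered = 106,000 BTU/h × 6.4 h = 678,400 BTU
Gas input = 678,400 / 0.748 = 906,952 BTU
= 906,952 / 100,000 = 9.07 therm
Cost = 9.07 × $1.13/therm = $10.25 ≈ $10

$10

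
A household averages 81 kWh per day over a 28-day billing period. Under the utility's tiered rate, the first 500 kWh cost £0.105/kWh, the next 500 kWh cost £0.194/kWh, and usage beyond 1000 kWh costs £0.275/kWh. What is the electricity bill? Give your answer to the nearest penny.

Usage = 81 kWh/day × 28 days = 2268 kWh
First 500 kWh × £0.105 = £52.50
Next 500 kWh × £0.194 = £97.00
Remaining 1268 kWh × £0.275 = £348.70
Total = £498.20

£498.20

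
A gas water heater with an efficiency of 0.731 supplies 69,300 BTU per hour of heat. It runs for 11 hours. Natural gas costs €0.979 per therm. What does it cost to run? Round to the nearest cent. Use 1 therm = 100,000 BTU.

€10.21

Heat delivered = 69,300 BTU/h × 11 h = 762,300 BTU
Gas input = 762,300 / 0.731 = 1,042,818 BTU
= 1,042,818 / 100,000 = 10.43 therm
Cost = 10.43 × €0.979/therm = €10.21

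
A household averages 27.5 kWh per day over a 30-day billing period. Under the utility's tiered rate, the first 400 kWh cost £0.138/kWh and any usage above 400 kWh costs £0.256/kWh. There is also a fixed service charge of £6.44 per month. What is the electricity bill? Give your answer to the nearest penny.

£170.44

Usage = 27.5 kWh/day × 30 days = 825 kWh
First 400 kWh × £0.138 = £55.20
Remaining 425 kWh × £0.256 = £108.80
Energy charge = £164.00; + service £6.44 = £170.44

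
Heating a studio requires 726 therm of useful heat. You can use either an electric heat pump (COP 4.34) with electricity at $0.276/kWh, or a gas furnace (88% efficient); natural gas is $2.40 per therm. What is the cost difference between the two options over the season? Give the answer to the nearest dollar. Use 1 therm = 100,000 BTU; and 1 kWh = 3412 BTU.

Heat load = 726 therm × 100,000 = 72,600,000 BTU
Gas: input = 72,600,000 / 0.88 = 82,500,000 BTU = 825 therm → 825 × $2.40 = $1,980.00
Heat pump: 72,600,000 BTU / 3412 = 21,280 kWh heat; / 4.34 = 4,903 kWh in → × $0.276 = $1,353.15
Difference = |$1,980.00 − $1,353.15| = $626.85 ≈ $627

$627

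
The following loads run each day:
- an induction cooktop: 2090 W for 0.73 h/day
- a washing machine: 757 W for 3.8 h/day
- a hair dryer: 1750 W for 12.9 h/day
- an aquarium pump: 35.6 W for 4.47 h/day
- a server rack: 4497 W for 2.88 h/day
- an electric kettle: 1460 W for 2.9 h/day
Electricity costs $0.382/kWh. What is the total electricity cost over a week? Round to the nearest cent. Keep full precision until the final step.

induction cooktop: 2090 W × 0.73 h × 7 d = 10,680 Wh = 10.68 kWh
washing machine: 757 W × 3.8 h × 7 d = 20,136 Wh = 20.14 kWh
hair dryer: 1750 W × 12.9 h × 7 d = 158,025 Wh = 158 kWh
aquarium pump: 35.6 W × 4.47 h × 7 d = 1,114 Wh = 1.114 kWh
server rack: 4497 W × 2.88 h × 7 d = 90,660 Wh = 90.66 kWh
electric kettle: 1460 W × 2.9 h × 7 d = 29,638 Wh = 29.64 kWh
Total energy = 10.68 + 20.14 + 158 + 1.114 + 90.66 + 29.64 = 310.3 kWh
Cost = 310.3 kWh × $0.382 = $118.52

$118.52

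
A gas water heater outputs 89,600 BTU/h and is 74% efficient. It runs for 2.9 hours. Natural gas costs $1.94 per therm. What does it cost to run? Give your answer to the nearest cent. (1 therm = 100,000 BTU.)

Heat delivered = 89,600 BTU/h × 2.9 h = 259,840 BTU
Gas input = 259,840 / 0.74 = 351,135 BTU
= 351,135 / 100,000 = 3.511 therm
Cost = 3.511 × $1.94/therm = $6.81

$6.81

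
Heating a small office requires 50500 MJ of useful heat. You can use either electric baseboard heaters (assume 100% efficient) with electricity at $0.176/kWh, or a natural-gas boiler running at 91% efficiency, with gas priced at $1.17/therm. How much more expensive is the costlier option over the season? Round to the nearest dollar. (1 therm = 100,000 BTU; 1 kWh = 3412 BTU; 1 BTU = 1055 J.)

Heat load = 50500 MJ = 50,500,000,000 J / 1055 = 47,867,299 BTU
Gas: input = 47,867,299 / 0.91 = 52,601,427 BTU = 526 therm → 526 × $1.17 = $615.44
Electric: 47,867,299 BTU / 3412 = 14,030 kWh → × $0.176 = $2,469.12
Difference = |$615.44 − $2,469.12| = $1,853.69 ≈ $1854

$1854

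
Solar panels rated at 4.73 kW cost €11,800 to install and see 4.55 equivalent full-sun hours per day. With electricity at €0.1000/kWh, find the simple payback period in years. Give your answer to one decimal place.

Daily generation = 4.73 kW × 4.55 h = 21.52 kWh
Annual generation = 21.52 × 365 = 7855.3 kWh
Annual savings = 7855.3 × €0.1000 = €785.53
Payback = €11,800 / €785.53 = 15 years

15.0 years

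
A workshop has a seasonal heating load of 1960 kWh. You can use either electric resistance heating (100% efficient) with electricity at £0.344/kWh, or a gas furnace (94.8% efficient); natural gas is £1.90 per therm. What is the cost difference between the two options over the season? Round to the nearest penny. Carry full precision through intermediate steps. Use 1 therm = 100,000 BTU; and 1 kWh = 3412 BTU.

£540.21

Heat load = 1960 kWh × 3412 = 6,687,520 BTU
Gas: input = 6,687,520 / 0.948 = 7,054,346 BTU = 70.54 therm → 70.54 × £1.90 = £134.03
Electric: 6,687,520 BTU / 3412 = 1,960 kWh → × £0.344 = £674.24
Difference = |£134.03 − £674.24| = £540.21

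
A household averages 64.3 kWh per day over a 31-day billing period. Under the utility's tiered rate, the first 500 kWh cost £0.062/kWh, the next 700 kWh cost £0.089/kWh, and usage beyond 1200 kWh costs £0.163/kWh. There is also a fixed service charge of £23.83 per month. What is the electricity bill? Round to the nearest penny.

£246.44

Usage = 64.3 kWh/day × 31 days = 1993.3 kWh
First 500 kWh × £0.062 = £31.00
Next 700 kWh × £0.089 = £62.30
Remaining 793.3 kWh × £0.163 = £129.31
Energy charge = £222.61; + service £23.83 = £246.44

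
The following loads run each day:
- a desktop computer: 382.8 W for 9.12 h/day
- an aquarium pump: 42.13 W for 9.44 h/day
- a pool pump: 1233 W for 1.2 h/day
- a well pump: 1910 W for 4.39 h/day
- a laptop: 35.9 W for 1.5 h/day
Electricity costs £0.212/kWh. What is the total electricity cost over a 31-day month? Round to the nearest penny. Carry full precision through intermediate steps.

desktop computer: 382.8 W × 9.12 h × 31 d = 108,225 Wh = 108.2 kWh
aquarium pump: 42.13 W × 9.44 h × 31 d = 12,329 Wh = 12.33 kWh
pool pump: 1233 W × 1.2 h × 31 d = 45,868 Wh = 45.87 kWh
well pump: 1910 W × 4.39 h × 31 d = 259,932 Wh = 259.9 kWh
laptop: 35.9 W × 1.5 h × 31 d = 1,669 Wh = 1.669 kWh
Total energy = 108.2 + 12.33 + 45.87 + 259.9 + 1.669 = 428 kWh
Cost = 428 kWh × £0.212 = £90.74

£90.74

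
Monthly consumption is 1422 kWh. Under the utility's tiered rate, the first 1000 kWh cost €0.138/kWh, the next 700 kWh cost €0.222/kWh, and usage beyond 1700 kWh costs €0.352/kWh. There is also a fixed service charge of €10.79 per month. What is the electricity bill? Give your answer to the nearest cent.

€242.47

First 1000 kWh × €0.138 = €138.00
Next 422 kWh × €0.222 = €93.68
Remaining tier: 0 kWh (not reached)
Energy charge = €231.68; + service €10.79 = €242.47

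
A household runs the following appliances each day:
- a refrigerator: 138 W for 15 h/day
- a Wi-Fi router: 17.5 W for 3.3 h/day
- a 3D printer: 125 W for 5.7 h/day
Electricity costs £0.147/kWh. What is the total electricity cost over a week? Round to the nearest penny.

£2.92

refrigerator: 138 W × 15 h × 7 d = 14,490 Wh = 14.49 kWh
Wi-Fi router: 17.5 W × 3.3 h × 7 d = 404 Wh = 0.4042 kWh
3D printer: 125 W × 5.7 h × 7 d = 4,988 Wh = 4.987 kWh
Total energy = 14.49 + 0.4042 + 4.987 = 19.88 kWh
Cost = 19.88 kWh × £0.147 = £2.92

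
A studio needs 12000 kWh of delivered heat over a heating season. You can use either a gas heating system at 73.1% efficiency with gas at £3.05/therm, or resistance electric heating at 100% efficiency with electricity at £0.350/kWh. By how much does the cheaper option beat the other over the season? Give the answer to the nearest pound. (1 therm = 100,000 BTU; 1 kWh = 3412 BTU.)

Heat load = 12000 kWh × 3412 = 40,944,000 BTU
Gas: input = 40,944,000 / 0.731 = 56,010,944 BTU = 560.1 therm → 560.1 × £3.05 = £1,708.33
Electric: 40,944,000 BTU / 3412 = 12,000 kWh → × £0.350 = £4,200.00
Difference = |£1,708.33 − £4,200.00| = £2,491.67 ≈ £2492

£2492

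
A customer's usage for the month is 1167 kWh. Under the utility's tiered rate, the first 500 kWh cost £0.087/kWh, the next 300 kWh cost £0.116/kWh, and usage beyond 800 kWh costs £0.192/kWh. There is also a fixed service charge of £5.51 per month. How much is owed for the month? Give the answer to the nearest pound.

£154

First 500 kWh × £0.087 = £43.50
Next 300 kWh × £0.116 = £34.80
Remaining 367 kWh × £0.192 = £70.46
Energy charge = £148.76; + service £5.51 = £154.27 ≈ £154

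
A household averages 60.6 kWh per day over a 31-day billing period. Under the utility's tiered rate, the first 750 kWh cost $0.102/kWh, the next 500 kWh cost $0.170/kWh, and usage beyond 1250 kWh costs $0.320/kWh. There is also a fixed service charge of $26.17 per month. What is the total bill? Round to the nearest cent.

$388.82

Usage = 60.6 kWh/day × 31 days = 1878.6 kWh
First 750 kWh × $0.102 = $76.50
Next 500 kWh × $0.170 = $85.00
Remaining 628.6 kWh × $0.320 = $201.15
Energy charge = $362.65; + service $26.17 = $388.82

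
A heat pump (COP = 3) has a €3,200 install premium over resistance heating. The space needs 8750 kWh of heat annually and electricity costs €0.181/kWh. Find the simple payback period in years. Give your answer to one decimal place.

Resistance: 8750 kWh × €0.181 = €1,583.75/yr
Heat pump: 8750 / 3 = 2917 kWh in → × €0.181 = €527.92/yr
Annual savings = €1,055.83
Payback = €3,200 / €1,055.83 = 3.03 years

3.0 years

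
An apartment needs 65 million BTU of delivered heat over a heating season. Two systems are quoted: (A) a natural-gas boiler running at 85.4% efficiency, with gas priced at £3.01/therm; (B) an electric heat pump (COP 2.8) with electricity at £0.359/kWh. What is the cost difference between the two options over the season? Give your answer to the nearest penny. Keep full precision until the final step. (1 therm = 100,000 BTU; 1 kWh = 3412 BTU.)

£151.55

Heat load = 65 × 10⁶ BTU = 65,000,000 BTU
Gas: input = 65,000,000 / 0.854 = 76,112,412 BTU = 761.1 therm → 761.1 × £3.01 = £2,290.98
Heat pump: 65,000,000 BTU / 3412 = 19,050 kWh heat; / 2.8 = 6,804 kWh in → × £0.359 = £2,442.53
Difference = |£2,290.98 − £2,442.53| = £151.55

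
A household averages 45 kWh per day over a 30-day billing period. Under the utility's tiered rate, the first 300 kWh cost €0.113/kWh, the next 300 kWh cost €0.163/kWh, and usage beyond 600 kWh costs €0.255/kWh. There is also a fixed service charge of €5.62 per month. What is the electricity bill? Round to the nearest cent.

Usage = 45 kWh/day × 30 days = 1350 kWh
First 300 kWh × €0.113 = €33.90
Next 300 kWh × €0.163 = €48.90
Remaining 750 kWh × €0.255 = €191.25
Energy charge = €274.05; + service €5.62 = €279.67

€279.67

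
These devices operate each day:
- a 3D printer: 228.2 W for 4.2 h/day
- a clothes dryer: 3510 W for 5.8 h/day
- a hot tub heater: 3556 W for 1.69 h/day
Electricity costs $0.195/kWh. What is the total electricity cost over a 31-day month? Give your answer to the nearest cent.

3D printer: 228.2 W × 4.2 h × 31 d = 29,712 Wh = 29.71 kWh
clothes dryer: 3510 W × 5.8 h × 31 d = 631,098 Wh = 631.1 kWh
hot tub heater: 3556 W × 1.69 h × 31 d = 186,299 Wh = 186.3 kWh
Total energy = 29.71 + 631.1 + 186.3 = 847.1 kWh
Cost = 847.1 kWh × $0.195 = $165.19

$165.19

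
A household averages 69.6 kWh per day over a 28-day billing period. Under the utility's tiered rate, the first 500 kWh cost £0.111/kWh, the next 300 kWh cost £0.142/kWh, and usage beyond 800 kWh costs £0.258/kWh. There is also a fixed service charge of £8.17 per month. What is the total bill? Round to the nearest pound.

Usage = 69.6 kWh/day × 28 days = 1948.8 kWh
First 500 kWh × £0.111 = £55.50
Next 300 kWh × £0.142 = £42.60
Remaining 1148.8 kWh × £0.258 = £296.39
Energy charge = £394.49; + service £8.17 = £402.66 ≈ £403

£403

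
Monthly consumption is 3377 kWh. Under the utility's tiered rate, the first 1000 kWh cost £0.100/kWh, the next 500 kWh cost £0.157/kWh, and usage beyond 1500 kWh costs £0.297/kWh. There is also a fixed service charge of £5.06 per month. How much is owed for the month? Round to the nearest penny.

£741.03

First 1000 kWh × £0.100 = £100.00
Next 500 kWh × £0.157 = £78.50
Remaining 1877 kWh × £0.297 = £557.47
Energy charge = £735.97; + service £5.06 = £741.03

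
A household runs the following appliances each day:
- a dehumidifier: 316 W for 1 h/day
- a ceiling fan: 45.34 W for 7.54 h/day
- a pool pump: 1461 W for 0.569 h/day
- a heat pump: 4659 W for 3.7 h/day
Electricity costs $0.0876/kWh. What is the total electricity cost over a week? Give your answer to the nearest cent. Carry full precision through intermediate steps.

dehumidifier: 316 W × 1 h × 7 d = 2,212 Wh = 2.212 kWh
ceiling fan: 45.34 W × 7.54 h × 7 d = 2,393 Wh = 2.393 kWh
pool pump: 1461 W × 0.569 h × 7 d = 5,819 Wh = 5.819 kWh
heat pump: 4659 W × 3.7 h × 7 d = 120,668 Wh = 120.7 kWh
Total energy = 2.212 + 2.393 + 5.819 + 120.7 = 131.1 kWh
Cost = 131.1 kWh × $0.0876 = $11.48

$11.48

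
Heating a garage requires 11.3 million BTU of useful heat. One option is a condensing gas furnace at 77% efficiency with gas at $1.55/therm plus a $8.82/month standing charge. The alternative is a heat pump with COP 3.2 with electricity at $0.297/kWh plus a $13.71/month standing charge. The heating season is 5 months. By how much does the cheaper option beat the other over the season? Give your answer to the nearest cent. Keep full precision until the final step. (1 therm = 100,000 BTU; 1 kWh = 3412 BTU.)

$104.36

Heat load = 11.3 × 10⁶ BTU = 11,300,000 BTU
Gas: input = 11,300,000 / 0.77 = 14,675,325 BTU = 146.8 therm → 146.8 × $1.55 = $227.47; + 5 × $8.82 standing = $271.57
Heat pump: 11,300,000 BTU / 3412 = 3,312 kWh heat; / 3.2 = 1,035 kWh in → × $0.297 = $307.38; + 5 × $13.71 standing = $375.93
Difference = |$271.57 − $375.93| = $104.36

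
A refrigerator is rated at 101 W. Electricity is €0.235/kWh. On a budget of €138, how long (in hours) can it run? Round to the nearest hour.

Energy budget = €138 / €0.235 per kWh = 587.2 kWh = 587,234 Wh
Runtime = 587,234 Wh / 101 W = 5,814 h

5814 h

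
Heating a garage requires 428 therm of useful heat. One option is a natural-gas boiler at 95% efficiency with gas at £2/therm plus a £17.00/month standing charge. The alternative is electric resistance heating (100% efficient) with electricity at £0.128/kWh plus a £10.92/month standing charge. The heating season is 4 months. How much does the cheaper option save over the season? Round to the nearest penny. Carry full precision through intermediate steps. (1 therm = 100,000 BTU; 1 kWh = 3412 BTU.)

Heat load = 428 therm × 100,000 = 42,800,000 BTU
Gas: input = 42,800,000 / 0.95 = 45,052,632 BTU = 450.5 therm → 450.5 × £2 = £901.05; + 4 × £17.00 standing = £969.05
Electric: 42,800,000 BTU / 3412 = 12,540 kWh → × £0.128 = £1,605.63; + 4 × £10.92 standing = £1,649.31
Difference = |£969.05 − £1,649.31| = £680.25

£680.25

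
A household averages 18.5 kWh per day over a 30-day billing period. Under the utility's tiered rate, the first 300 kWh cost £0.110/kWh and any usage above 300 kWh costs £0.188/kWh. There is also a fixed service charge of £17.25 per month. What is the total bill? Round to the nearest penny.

£98.19

Usage = 18.5 kWh/day × 30 days = 555 kWh
First 300 kWh × £0.110 = £33.00
Remaining 255 kWh × £0.188 = £47.94
Energy charge = £80.94; + service £17.25 = £98.19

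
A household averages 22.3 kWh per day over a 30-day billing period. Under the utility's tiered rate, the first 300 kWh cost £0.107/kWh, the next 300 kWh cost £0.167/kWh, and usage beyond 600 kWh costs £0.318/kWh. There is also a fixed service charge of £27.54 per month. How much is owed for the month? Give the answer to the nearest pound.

£132

Usage = 22.3 kWh/day × 30 days = 669 kWh
First 300 kWh × £0.107 = £32.10
Next 300 kWh × £0.167 = £50.10
Remaining 69 kWh × £0.318 = £21.94
Energy charge = £104.14; + service £27.54 = £131.68 ≈ £132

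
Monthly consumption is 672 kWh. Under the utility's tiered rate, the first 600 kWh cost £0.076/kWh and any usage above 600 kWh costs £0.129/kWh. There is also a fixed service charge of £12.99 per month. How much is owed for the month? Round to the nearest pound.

First 600 kWh × £0.076 = £45.60
Remaining 72 kWh × £0.129 = £9.29
Energy charge = £54.89; + service £12.99 = £67.88 ≈ £68

£68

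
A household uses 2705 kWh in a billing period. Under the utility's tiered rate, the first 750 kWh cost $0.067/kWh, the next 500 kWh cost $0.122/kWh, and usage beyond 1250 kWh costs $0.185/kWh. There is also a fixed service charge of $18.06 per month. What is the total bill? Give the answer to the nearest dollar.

First 750 kWh × $0.067 = $50.25
Next 500 kWh × $0.122 = $61.00
Remaining 1455 kWh × $0.185 = $269.18
Energy charge = $380.43; + service $18.06 = $398.49 ≈ $398

$398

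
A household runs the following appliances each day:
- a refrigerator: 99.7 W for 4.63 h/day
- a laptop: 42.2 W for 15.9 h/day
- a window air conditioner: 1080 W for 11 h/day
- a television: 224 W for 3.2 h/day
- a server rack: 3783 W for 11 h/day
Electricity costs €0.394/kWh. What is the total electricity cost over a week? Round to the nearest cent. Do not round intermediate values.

€152.63

refrigerator: 99.7 W × 4.63 h × 7 d = 3,231 Wh = 3.231 kWh
laptop: 42.2 W × 15.9 h × 7 d = 4,697 Wh = 4.697 kWh
window air conditioner: 1080 W × 11 h × 7 d = 83,160 Wh = 83.16 kWh
television: 224 W × 3.2 h × 7 d = 5,018 Wh = 5.018 kWh
server rack: 3783 W × 11 h × 7 d = 291,291 Wh = 291.3 kWh
Total energy = 3.231 + 4.697 + 83.16 + 5.018 + 291.3 = 387.4 kWh
Cost = 387.4 kWh × €0.394 = €152.63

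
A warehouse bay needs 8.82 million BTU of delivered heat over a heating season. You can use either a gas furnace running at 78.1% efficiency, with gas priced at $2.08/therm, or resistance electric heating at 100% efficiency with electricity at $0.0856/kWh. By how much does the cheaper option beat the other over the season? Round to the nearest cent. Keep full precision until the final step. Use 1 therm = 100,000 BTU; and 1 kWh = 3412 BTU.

Heat load = 8.82 × 10⁶ BTU = 8,820,000 BTU
Gas: input = 8,820,000 / 0.781 = 11,293,214 BTU = 112.9 therm → 112.9 × $2.08 = $234.90
Electric: 8,820,000 BTU / 3412 = 2,585 kWh → × $0.0856 = $221.28
Difference = |$234.90 − $221.28| = $13.62

$13.62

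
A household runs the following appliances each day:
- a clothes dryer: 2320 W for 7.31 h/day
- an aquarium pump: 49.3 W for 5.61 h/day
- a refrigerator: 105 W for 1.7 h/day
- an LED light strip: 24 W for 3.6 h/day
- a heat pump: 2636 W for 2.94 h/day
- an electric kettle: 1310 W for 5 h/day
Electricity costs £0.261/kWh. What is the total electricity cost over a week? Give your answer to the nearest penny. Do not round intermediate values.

£58.10

clothes dryer: 2320 W × 7.31 h × 7 d = 118,714 Wh = 118.7 kWh
aquarium pump: 49.3 W × 5.61 h × 7 d = 1,936 Wh = 1.936 kWh
refrigerator: 105 W × 1.7 h × 7 d = 1,250 Wh = 1.25 kWh
LED light strip: 24 W × 3.6 h × 7 d = 605 Wh = 0.6048 kWh
heat pump: 2636 W × 2.94 h × 7 d = 54,249 Wh = 54.25 kWh
electric kettle: 1310 W × 5 h × 7 d = 45,850 Wh = 45.85 kWh
Total energy = 118.7 + 1.936 + 1.25 + 0.6048 + 54.25 + 45.85 = 222.6 kWh
Cost = 222.6 kWh × £0.261 = £58.10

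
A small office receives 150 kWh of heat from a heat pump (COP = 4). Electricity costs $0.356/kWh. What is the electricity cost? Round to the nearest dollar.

$13

Electrical input = 150 kWh / 4 = 37.5 kWh
Cost = 37.5 × $0.356/kWh = $13.35 ≈ $13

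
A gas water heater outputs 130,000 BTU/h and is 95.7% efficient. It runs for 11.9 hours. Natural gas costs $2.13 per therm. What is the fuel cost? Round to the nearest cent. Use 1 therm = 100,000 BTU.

$34.43

Heat delivered = 130,000 BTU/h × 11.9 h = 1,547,000 BTU
Gas input = 1,547,000 / 0.957 = 1,616,510 BTU
= 1,616,510 / 100,000 = 16.17 therm
Cost = 16.17 × $2.13/therm = $34.43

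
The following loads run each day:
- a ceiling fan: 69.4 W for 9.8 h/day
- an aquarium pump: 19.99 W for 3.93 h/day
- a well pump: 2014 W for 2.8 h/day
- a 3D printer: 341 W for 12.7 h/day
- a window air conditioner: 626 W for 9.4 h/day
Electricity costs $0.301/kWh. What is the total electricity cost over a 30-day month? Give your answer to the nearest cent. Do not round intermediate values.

ceiling fan: 69.4 W × 9.8 h × 30 d = 20,404 Wh = 20.4 kWh
aquarium pump: 19.99 W × 3.93 h × 30 d = 2,357 Wh = 2.357 kWh
well pump: 2014 W × 2.8 h × 30 d = 169,176 Wh = 169.2 kWh
3D printer: 341 W × 12.7 h × 30 d = 129,921 Wh = 129.9 kWh
window air conditioner: 626 W × 9.4 h × 30 d = 176,532 Wh = 176.5 kWh
Total energy = 20.4 + 2.357 + 169.2 + 129.9 + 176.5 = 498.4 kWh
Cost = 498.4 kWh × $0.301 = $150.02

$150.02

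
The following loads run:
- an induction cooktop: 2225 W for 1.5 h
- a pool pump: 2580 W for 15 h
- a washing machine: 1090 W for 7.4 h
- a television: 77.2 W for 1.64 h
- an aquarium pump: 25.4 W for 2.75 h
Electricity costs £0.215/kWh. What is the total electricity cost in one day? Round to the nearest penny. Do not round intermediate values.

£10.81

induction cooktop: 2225 W × 1.5 h = 3,338 Wh = 3.337 kWh
pool pump: 2580 W × 15 h = 38,700 Wh = 38.7 kWh
washing machine: 1090 W × 7.4 h = 8,066 Wh = 8.066 kWh
television: 77.2 W × 1.64 h = 127 Wh = 0.1266 kWh
aquarium pump: 25.4 W × 2.75 h = 70 Wh = 0.06985 kWh
Total energy = 3.337 + 38.7 + 8.066 + 0.1266 + 0.06985 = 50.3 kWh
Cost = 50.3 kWh × £0.215 = £10.81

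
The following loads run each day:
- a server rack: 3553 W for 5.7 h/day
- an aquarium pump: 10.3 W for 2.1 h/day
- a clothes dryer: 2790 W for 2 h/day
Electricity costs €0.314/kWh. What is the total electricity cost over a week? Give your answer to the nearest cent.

server rack: 3553 W × 5.7 h × 7 d = 141,765 Wh = 141.8 kWh
aquarium pump: 10.3 W × 2.1 h × 7 d = 151 Wh = 0.1514 kWh
clothes dryer: 2790 W × 2 h × 7 d = 39,060 Wh = 39.06 kWh
Total energy = 141.8 + 0.1514 + 39.06 = 181 kWh
Cost = 181 kWh × €0.314 = €56.83

€56.83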